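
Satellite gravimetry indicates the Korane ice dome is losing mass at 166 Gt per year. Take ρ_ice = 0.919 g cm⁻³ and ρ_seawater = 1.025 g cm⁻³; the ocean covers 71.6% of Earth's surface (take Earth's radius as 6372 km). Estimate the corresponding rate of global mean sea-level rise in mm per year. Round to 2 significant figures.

≈ 0.44 mm/yr

ρ_w = 1.025 g cm⁻³ = 1025 kg m⁻³. Annual water volume added = 166 Gt / ρ_w = 1.660×10^14 kg / 1025 kg m⁻³ = 1.620×10^11 m³.
Δh per year = 1.620×10^11 / 3.65×10^14 = 4.43×10^-4 m = 0.44 mm.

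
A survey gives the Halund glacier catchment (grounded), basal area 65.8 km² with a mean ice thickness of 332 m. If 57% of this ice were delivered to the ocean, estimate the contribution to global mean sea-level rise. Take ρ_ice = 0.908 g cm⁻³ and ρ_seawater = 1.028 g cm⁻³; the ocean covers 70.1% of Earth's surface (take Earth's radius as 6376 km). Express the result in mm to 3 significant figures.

Halund: ice volume = 65.8 km² × 332 m = 21.85 km³; 0.57 × 21.85 × (908/1028) = 11.00 km³ of water.
Spread over 3.58×10^14 m² of ocean, Δh = 1.100×10^10 / 3.58×10^14 = 3.07×10^-5 m = 0.0307 mm.

≈ 0.0307 mm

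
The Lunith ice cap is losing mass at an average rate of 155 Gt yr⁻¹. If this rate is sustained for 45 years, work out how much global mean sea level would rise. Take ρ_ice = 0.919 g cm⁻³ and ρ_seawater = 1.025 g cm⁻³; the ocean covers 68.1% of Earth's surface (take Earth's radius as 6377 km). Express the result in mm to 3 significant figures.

Total mass lost = 155 Gt/yr × 45 yr = 6975 Gt = 6.975×10^15 kg.
ρ_w = 1.025 g cm⁻³ = 1025 kg m⁻³, so water volume = 6.975×10^15 / 1025 = 6.805×10^12 m³.
Δh = 6.805×10^12 / 3.48×10^14 = 0.0196 m = 19.6 mm.

≈ 19.6 mm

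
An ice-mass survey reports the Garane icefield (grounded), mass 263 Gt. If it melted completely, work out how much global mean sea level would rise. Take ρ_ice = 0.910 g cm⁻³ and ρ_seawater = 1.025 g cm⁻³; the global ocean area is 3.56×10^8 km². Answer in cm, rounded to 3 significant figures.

≈ 0.0721 cm

Garane: 263 Gt = 2.630×10^14 kg; dividing by ρ_w = 1.025 g cm⁻³ = 1025 kg m⁻³ gives 2.566×10^11 m³ of water.
Spread over 3.56×10^14 m² of ocean, Δh = 2.566×10^11 / 3.56×10^14 = 7.21×10^-4 m = 0.0721 cm.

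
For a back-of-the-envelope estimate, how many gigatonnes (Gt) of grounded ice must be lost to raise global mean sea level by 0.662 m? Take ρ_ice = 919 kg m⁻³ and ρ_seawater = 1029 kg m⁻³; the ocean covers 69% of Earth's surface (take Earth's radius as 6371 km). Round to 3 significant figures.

Required water volume = Δh × A = 0.662 m × 3.52×10^14 m² = 2.330×10^14 m³.
ρ_w = 1029 kg m⁻³, so the mass of water = 2.330×10^14 m³ × 1029 kg m⁻³ = 2.397×10^17 kg = 2.40×10^5 Gt (and the same mass of ice, by conservation).

≈ 2.40×10^5 Gt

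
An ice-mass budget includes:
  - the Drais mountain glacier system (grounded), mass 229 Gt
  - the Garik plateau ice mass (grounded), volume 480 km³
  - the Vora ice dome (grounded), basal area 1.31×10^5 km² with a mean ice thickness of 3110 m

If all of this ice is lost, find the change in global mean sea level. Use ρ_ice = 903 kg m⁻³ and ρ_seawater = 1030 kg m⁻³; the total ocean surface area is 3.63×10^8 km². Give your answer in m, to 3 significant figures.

Drais: 229 Gt = 2.290×10^14 kg; dividing by ρ_w = 1030 kg m⁻³ gives 2.223×10^11 m³ of water.
Garik: 480 km³ × (903/1030) = 420.8 km³ of water.
Vora: ice volume = 1.31×10^5 km² × 3110 m = 4.074×10^5 km³; 4.074×10^5 × (903/1030) = 3.572×10^5 km³ of water.
Total added water ≈ 3.578×10^14 m³ over 3.63×10^14 m² → Δh = 0.986 m.

≈ 0.986 m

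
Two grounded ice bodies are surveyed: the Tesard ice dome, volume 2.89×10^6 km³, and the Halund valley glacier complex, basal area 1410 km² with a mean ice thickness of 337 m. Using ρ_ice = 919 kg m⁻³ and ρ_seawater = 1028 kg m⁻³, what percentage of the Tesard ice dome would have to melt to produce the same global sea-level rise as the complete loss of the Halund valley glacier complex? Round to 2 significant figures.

≈ 0.016 %

Equal sea-level rise means equal mass of meltwater, i.e. equal mass of ice lost.
Ice mass of Halund: 4.367×10^14 kg; ice mass of Tesard: 2.656×10^18 kg.
Fraction required = 4.367×10^14 / 2.656×10^18 = 1.64×10^-4 → 0.016 %.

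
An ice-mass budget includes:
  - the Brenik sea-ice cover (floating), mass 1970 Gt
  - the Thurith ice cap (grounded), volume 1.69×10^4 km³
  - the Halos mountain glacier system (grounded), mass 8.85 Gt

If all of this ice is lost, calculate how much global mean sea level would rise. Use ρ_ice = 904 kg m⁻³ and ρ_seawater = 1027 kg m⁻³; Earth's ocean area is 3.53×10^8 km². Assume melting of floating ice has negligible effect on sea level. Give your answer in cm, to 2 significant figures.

≈ 4.2 cm

The Brenik sea-ice cover is floating and already displaces its own weight of water, so its melt adds essentially nothing to sea level.
Thurith: 1.69×10^4 km³ × (904/1027) = 1.488×10^4 km³ of water.
Halos: 8.85 Gt = 8.850×10^12 kg; dividing by ρ_w = 1027 kg m⁻³ gives 8.617×10^9 m³ of water.
Total added water ≈ 1.488×10^13 m³ over 3.53×10^14 m² → Δh = 0.0422 m = 4.2 cm.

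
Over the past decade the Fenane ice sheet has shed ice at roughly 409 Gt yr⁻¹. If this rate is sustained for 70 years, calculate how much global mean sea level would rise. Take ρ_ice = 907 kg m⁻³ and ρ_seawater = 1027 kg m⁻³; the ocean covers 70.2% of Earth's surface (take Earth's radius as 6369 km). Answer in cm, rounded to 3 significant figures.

Total mass lost = 409 Gt/yr × 70 yr = 2.863×10^4 Gt = 2.863×10^16 kg.
ρ_w = 1027 kg m⁻³, so water volume = 2.863×10^16 / 1027 = 2.788×10^13 m³.
Δh = 2.788×10^13 / 3.58×10^14 = 0.0779 m = 7.79 cm.

≈ 7.79 cm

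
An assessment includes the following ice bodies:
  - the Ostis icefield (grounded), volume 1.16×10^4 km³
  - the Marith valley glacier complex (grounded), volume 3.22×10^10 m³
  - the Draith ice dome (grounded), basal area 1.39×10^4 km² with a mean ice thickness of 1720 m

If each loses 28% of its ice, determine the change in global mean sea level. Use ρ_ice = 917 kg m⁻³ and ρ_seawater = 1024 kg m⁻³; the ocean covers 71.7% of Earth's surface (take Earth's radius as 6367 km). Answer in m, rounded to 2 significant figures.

≈ 0.024 m

Ostis: 0.28 × 1.16×10^4 km³ × (917/1024) = 2909 km³ of water.
Marith: 0.28 × 3.22×10^10 m³ × (917/1024) = 8.074×10^9 m³ of water.
Draith: ice volume = 1.39×10^4 km² × 1720 m = 2.391×10^4 km³; 0.28 × 2.391×10^4 × (917/1024) = 5995 km³ of water.
Total added water ≈ 8.911×10^12 m³ over 3.65×10^14 m² → Δh = 0.0244 m.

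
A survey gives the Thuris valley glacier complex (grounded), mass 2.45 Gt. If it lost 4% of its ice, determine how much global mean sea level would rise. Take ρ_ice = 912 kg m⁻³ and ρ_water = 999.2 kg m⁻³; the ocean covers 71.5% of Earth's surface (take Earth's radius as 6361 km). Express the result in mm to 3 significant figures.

≈ 2.70×10^-4 mm

Thuris: 0.04 × 2.45 Gt = 9.800×10^10 kg; dividing by ρ_w = 999.2 kg m⁻³ gives 9.808×10^7 m³ of water.
Spread over 3.64×10^14 m² of ocean, Δh = 9.808×10^7 / 3.64×10^14 = 2.70×10^-7 m = 2.70×10^-4 mm.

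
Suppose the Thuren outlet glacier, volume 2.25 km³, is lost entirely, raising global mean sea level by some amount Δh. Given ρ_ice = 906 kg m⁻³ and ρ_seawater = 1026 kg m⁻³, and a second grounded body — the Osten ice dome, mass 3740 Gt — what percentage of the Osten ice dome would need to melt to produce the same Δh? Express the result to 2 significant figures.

≈ 0.055 %

Equal sea-level rise means equal mass of meltwater, i.e. equal mass of ice lost.
Ice mass of Thuren: 2.038×10^12 kg; ice mass of Osten: 3.740×10^15 kg.
Fraction required = 2.038×10^12 / 3.740×10^15 = 5.45×10^-4 → 0.055 %.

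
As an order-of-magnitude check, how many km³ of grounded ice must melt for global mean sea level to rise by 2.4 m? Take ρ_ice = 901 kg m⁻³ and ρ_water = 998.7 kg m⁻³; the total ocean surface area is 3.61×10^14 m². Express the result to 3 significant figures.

Required water volume = Δh × A = 2.4 m × 3.61×10^14 m² = 8.664×10^14 m³ = 8.664×10^5 km³.
Ice volume = water volume × ρ_w/ρ_ice = 8.664×10^5 × 998.7/901 = 9.60×10^5 km³.

≈ 9.60×10^5 km³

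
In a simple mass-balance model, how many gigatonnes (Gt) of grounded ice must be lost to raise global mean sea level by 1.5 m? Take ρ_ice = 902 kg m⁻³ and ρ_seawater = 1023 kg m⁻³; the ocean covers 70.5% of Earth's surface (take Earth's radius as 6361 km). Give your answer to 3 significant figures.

≈ 5.50×10^5 Gt

Required water volume = Δh × A = 1.5 m × 3.58×10^14 m² = 5.377×10^14 m³.
ρ_w = 1023 kg m⁻³, so the mass of water = 5.377×10^14 m³ × 1023 kg m⁻³ = 5.501×10^17 kg = 5.50×10^5 Gt (and the same mass of ice, by conservation).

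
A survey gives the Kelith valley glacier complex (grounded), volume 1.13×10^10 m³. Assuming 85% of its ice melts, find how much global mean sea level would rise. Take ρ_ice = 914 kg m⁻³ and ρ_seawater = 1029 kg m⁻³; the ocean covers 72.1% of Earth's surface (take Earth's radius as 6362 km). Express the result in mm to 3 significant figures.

≈ 0.0233 mm

Kelith: 0.85 × 1.13×10^10 m³ × (914/1029) = 8.532×10^9 m³ of water.
Spread over 3.67×10^14 m² of ocean, Δh = 8.532×10^9 / 3.67×10^14 = 2.33×10^-5 m = 0.0233 mm.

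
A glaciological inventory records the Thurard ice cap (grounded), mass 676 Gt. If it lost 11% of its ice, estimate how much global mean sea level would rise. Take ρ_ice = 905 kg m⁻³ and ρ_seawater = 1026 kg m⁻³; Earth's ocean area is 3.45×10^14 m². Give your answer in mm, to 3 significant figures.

Thurard: 0.11 × 676 Gt = 7.436×10^13 kg; dividing by ρ_w = 1026 kg m⁻³ gives 7.248×10^10 m³ of water.
Spread over 3.45×10^14 m² of ocean, Δh = 7.248×10^10 / 3.45×10^14 = 2.10×10^-4 m = 0.210 mm.

≈ 0.210 mm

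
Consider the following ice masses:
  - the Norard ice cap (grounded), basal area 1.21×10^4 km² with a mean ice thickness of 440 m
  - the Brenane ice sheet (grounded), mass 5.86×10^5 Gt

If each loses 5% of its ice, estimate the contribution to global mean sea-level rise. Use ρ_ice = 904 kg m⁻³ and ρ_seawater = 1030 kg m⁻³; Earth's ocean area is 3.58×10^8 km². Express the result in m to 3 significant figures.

≈ 0.0801 m

Norard: ice volume = 1.21×10^4 km² × 440 m = 5324 km³; 0.05 × 5324 × (904/1030) = 233.6 km³ of water.
Brenane: 0.05 × 5.86×10^5 Gt = 2.930×10^16 kg; dividing by ρ_w = 1030 kg m⁻³ gives 2.845×10^13 m³ of water.
Total added water ≈ 2.868×10^13 m³ over 3.58×10^14 m² → Δh = 0.0801 m.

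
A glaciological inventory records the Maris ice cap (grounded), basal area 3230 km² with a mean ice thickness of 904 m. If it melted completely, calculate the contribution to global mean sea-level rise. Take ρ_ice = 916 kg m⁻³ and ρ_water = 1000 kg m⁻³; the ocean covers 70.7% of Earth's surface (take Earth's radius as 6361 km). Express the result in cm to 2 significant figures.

Maris: ice volume = 3230 km² × 904 m = 2920 km³; 2920 × (916/1000) = 2675 km³ of water.
Spread over 3.59×10^14 m² of ocean, Δh = 2.675×10^12 / 3.59×10^14 = 7.44×10^-3 m = 0.74 cm.

≈ 0.74 cm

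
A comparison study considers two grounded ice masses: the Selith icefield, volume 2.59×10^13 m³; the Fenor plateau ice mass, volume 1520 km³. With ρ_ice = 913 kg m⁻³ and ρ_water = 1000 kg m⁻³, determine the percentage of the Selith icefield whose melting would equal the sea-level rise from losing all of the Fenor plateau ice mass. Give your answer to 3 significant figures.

≈ 5.87 %

Equal sea-level rise means equal mass of meltwater, i.e. equal mass of ice lost.
Ice mass of Fenor: 1.388×10^15 kg; ice mass of Selith: 2.365×10^16 kg.
Fraction required = 1.388×10^15 / 2.365×10^16 = 0.0587 → 5.87 %.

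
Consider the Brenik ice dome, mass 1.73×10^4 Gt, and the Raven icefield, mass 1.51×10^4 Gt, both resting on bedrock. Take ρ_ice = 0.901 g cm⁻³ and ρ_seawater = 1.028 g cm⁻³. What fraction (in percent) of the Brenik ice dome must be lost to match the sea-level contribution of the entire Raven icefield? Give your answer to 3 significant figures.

≈ 87.3 %

Equal sea-level rise means equal mass of meltwater, i.e. equal mass of ice lost.
Ice mass of Raven: 1.510×10^16 kg; ice mass of Brenik: 1.730×10^16 kg.
Fraction required = 1.510×10^16 / 1.730×10^16 = 0.873 → 87.3 %.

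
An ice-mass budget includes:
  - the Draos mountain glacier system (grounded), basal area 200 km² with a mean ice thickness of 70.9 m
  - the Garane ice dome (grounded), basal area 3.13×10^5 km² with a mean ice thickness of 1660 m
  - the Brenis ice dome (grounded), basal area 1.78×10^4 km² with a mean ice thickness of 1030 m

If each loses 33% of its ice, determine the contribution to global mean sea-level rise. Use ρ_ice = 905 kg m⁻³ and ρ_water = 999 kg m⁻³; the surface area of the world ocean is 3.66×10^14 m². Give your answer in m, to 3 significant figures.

Draos: ice volume = 200 km² × 70.9 m = 14.18 km³; 0.33 × 14.18 × (905/999) = 4.239 km³ of water.
Garane: ice volume = 3.13×10^5 km² × 1660 m = 5.196×10^5 km³; 0.33 × 5.196×10^5 × (905/999) = 1.553×10^5 km³ of water.
Brenis: ice volume = 1.78×10^4 km² × 1030 m = 1.833×10^4 km³; 0.33 × 1.833×10^4 × (905/999) = 5481 km³ of water.
Total added water ≈ 1.608×10^14 m³ over 3.66×10^14 m² → Δh = 0.439 m.

≈ 0.439 m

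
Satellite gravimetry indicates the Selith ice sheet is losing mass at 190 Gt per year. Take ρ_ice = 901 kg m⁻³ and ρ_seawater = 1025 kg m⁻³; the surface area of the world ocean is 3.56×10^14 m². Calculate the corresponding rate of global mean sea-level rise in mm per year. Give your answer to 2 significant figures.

≈ 0.52 mm/yr

ρ_w = 1025 kg m⁻³. Annual water volume added = 190 Gt / ρ_w = 1.900×10^14 kg / 1025 kg m⁻³ = 1.854×10^11 m³.
Δh per year = 1.854×10^11 / 3.56×10^14 = 5.21×10^-4 m = 0.52 mm.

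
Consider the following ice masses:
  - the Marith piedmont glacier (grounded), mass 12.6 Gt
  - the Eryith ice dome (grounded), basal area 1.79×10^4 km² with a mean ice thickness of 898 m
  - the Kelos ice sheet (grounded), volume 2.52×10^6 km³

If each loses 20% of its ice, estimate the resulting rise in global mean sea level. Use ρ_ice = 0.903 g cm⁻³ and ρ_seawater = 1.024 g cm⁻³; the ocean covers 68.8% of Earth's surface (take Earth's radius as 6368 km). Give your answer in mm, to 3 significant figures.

Marith: 0.2 × 12.6 Gt = 2.520×10^12 kg; dividing by ρ_w = 1.024 g cm⁻³ = 1024 kg m⁻³ gives 2.461×10^9 m³ of water.
Eryith: ice volume = 1.79×10^4 km² × 898 m = 1.607×10^4 km³; 0.2 × 1.607×10^4 × (903/1024) = 2835 km³ of water.
Kelos: 0.2 × 2.52×10^6 km³ × (903/1024) = 4.444×10^5 km³ of water.
Total added water ≈ 4.473×10^14 m³ over 3.51×10^14 m² → Δh = 1.28 m = 1280 mm.

≈ 1280 mm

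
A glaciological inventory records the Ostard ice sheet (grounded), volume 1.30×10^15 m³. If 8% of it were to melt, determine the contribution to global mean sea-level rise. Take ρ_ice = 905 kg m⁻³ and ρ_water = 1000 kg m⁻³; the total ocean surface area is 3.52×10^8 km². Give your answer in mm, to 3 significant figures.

≈ 267 mm

Ostard: 0.08 × 1.30×10^15 m³ × (905/1000) = 9.412×10^13 m³ of water.
Spread over 3.52×10^14 m² of ocean, Δh = 9.412×10^13 / 3.52×10^14 = 0.267 m = 267 mm.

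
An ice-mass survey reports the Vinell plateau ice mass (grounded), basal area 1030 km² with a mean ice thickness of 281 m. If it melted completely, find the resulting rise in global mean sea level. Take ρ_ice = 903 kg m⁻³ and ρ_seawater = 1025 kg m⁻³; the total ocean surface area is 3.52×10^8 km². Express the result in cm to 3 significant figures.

Vinell: ice volume = 1030 km² × 281 m = 289.4 km³; 289.4 × (903/1025) = 255.0 km³ of water.
Spread over 3.52×10^14 m² of ocean, Δh = 2.550×10^11 / 3.52×10^14 = 7.24×10^-4 m = 0.0724 cm.

≈ 0.0724 cm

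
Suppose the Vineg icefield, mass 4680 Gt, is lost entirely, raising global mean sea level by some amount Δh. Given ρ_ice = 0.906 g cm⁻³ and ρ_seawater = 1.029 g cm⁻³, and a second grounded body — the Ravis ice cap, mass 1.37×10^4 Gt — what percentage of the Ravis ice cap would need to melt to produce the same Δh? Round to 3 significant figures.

Equal sea-level rise means equal mass of meltwater, i.e. equal mass of ice lost.
Ice mass of Vineg: 4.680×10^15 kg; ice mass of Ravis: 1.370×10^16 kg.
Fraction required = 4.680×10^15 / 1.370×10^16 = 0.342 → 34.2 %.

≈ 34.2 %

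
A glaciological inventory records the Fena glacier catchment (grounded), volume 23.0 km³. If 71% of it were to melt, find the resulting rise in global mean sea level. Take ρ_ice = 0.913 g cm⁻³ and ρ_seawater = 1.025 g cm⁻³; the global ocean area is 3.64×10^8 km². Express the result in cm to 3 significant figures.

≈ 4.00×10^-3 cm

Fena: 0.71 × 23.0 km³ × (913/1025) = 14.55 km³ of water.
Spread over 3.64×10^14 m² of ocean, Δh = 1.455×10^10 / 3.64×10^14 = 4.00×10^-5 m = 4.00×10^-3 cm.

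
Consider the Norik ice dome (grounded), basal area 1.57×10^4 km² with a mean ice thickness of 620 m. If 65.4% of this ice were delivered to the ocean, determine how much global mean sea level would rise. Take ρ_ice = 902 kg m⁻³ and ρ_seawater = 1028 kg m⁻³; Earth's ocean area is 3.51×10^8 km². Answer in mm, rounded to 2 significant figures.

Norik: ice volume = 1.57×10^4 km² × 620 m = 9734 km³; 0.654 × 9734 × (902/1028) = 5586 km³ of water.
Spread over 3.51×10^14 m² of ocean, Δh = 5.586×10^12 / 3.51×10^14 = 0.0159 m = 16 mm.

≈ 16 mm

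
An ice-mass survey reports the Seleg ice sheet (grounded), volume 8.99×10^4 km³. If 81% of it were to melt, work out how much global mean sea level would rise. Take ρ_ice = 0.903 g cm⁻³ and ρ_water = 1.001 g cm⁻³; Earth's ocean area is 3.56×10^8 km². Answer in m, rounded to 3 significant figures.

≈ 0.185 m

Seleg: 0.81 × 8.99×10^4 km³ × (903/1001) = 6.569×10^4 km³ of water.
Spread over 3.56×10^14 m² of ocean, Δh = 6.569×10^13 / 3.56×10^14 = 0.185 m.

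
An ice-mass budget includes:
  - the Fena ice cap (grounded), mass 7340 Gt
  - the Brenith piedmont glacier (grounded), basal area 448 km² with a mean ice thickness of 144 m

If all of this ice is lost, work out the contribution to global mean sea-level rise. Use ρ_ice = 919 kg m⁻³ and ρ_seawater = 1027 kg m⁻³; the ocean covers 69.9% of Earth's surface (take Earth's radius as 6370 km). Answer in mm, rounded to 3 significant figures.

Fena: 7340 Gt = 7.340×10^15 kg; dividing by ρ_w = 1027 kg m⁻³ gives 7.147×10^12 m³ of water.
Brenith: ice volume = 448 km² × 144 m = 64.51 km³; 64.51 × (919/1027) = 57.73 km³ of water.
Total added water ≈ 7.205×10^12 m³ over 3.56×10^14 m² → Δh = 0.0202 m = 20.2 mm.

≈ 20.2 mm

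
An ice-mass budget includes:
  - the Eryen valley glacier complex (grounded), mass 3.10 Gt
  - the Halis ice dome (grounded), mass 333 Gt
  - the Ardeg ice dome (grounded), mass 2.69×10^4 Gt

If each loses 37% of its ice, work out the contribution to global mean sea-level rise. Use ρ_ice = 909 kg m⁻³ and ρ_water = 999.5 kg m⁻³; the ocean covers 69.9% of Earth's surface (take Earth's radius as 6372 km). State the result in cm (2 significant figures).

≈ 2.8 cm

Eryen: 0.37 × 3.10 Gt = 1.147×10^12 kg; dividing by ρ_w = 999.5 kg m⁻³ gives 1.148×10^9 m³ of water.
Halis: 0.37 × 333 Gt = 1.232×10^14 kg; dividing by ρ_w = 999.5 kg m⁻³ gives 1.233×10^11 m³ of water.
Ardeg: 0.37 × 2.69×10^4 Gt = 9.953×10^15 kg; dividing by ρ_w = 999.5 kg m⁻³ gives 9.958×10^12 m³ of water.
Total added water ≈ 1.008×10^13 m³ over 3.57×10^14 m² → Δh = 0.0283 m = 2.8 cm.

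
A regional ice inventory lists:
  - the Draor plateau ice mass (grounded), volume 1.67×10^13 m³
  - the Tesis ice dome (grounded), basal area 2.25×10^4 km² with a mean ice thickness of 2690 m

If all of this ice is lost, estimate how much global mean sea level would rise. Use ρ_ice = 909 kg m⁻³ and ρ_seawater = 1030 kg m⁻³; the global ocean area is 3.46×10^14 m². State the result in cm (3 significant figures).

Draor: 1.67×10^13 m³ × (909/1030) = 1.474×10^13 m³ of water.
Tesis: ice volume = 2.25×10^4 km² × 2690 m = 6.052×10^4 km³; 6.052×10^4 × (909/1030) = 5.341×10^4 km³ of water.
Total added water ≈ 6.815×10^13 m³ over 3.46×10^14 m² → Δh = 0.197 m = 19.7 cm.

≈ 19.7 cm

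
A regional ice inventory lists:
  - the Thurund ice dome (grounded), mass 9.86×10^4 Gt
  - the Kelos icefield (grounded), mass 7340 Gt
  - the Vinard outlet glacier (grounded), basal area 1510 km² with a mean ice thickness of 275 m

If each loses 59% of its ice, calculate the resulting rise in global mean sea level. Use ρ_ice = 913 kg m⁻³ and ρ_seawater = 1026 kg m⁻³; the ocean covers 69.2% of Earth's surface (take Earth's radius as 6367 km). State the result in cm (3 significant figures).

≈ 17.3 cm

Thurund: 0.59 × 9.86×10^4 Gt = 5.817×10^16 kg; dividing by ρ_w = 1026 kg m⁻³ gives 5.670×10^13 m³ of water.
Kelos: 0.59 × 7340 Gt = 4.331×10^15 kg; dividing by ρ_w = 1026 kg m⁻³ gives 4.221×10^12 m³ of water.
Vinard: ice volume = 1510 km² × 275 m = 415.2 km³; 0.59 × 415.2 × (913/1026) = 218.0 km³ of water.
Total added water ≈ 6.114×10^13 m³ over 3.53×10^14 m² → Δh = 0.173 m = 17.3 cm.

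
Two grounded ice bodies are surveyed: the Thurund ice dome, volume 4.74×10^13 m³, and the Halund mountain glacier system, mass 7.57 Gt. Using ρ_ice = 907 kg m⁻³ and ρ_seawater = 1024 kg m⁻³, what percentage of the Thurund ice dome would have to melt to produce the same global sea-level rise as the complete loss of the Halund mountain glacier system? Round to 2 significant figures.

Equal sea-level rise means equal mass of meltwater, i.e. equal mass of ice lost.
Ice mass of Halund: 7.570×10^12 kg; ice mass of Thurund: 4.299×10^16 kg.
Fraction required = 7.570×10^12 / 4.299×10^16 = 1.76×10^-4 → 0.018 %.

≈ 0.018 %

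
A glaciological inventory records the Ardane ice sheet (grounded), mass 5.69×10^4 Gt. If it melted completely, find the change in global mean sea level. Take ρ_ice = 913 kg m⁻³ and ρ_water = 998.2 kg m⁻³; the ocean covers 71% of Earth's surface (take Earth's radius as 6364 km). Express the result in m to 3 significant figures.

≈ 0.158 m

Ardane: 5.69×10^4 Gt = 5.690×10^16 kg; dividing by ρ_w = 998.2 kg m⁻³ gives 5.700×10^13 m³ of water.
Spread over 3.61×10^14 m² of ocean, Δh = 5.700×10^13 / 3.61×10^14 = 0.158 m.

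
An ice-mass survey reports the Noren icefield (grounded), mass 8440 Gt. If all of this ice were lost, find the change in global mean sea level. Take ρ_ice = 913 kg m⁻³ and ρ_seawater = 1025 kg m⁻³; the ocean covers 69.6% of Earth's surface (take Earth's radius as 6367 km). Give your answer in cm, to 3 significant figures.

≈ 2.32 cm

Noren: 8440 Gt = 8.440×10^15 kg; dividing by ρ_w = 1025 kg m⁻³ gives 8.234×10^12 m³ of water.
Spread over 3.55×10^14 m² of ocean, Δh = 8.234×10^12 / 3.55×10^14 = 0.0232 m = 2.32 cm.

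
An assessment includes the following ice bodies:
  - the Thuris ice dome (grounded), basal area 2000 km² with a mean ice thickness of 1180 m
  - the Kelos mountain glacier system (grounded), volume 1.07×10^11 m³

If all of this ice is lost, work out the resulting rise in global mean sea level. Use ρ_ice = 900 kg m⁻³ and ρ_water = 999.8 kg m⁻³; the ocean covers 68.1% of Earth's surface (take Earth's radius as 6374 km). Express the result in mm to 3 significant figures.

≈ 6.39 mm

Thuris: ice volume = 2000 km² × 1180 m = 2360 km³; 2360 × (900/999.8) = 2124 km³ of water.
Kelos: 1.07×10^11 m³ × (900/999.8) = 9.632×10^10 m³ of water.
Total added water ≈ 2.221×10^12 m³ over 3.48×10^14 m² → Δh = 6.39×10^-3 m = 6.39 mm.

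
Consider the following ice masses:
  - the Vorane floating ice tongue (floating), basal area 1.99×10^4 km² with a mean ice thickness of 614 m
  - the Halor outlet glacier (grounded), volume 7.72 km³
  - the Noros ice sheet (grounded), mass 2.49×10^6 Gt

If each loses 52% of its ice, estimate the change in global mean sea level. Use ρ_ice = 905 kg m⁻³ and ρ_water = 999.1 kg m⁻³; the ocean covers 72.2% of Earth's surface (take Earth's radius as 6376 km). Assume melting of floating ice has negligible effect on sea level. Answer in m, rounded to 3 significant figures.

≈ 3.51 m

The Vorane floating ice tongue is floating and already displaces its own weight of water, so its melt adds essentially nothing to sea level.
Halor: 0.52 × 7.72 km³ × (905/999.1) = 3.636 km³ of water.
Noros: 0.52 × 2.49×10^6 Gt = 1.295×10^18 kg; dividing by ρ_w = 999.1 kg m⁻³ gives 1.296×10^15 m³ of water.
Total added water ≈ 1.296×10^15 m³ over 3.69×10^14 m² → Δh = 3.51 m.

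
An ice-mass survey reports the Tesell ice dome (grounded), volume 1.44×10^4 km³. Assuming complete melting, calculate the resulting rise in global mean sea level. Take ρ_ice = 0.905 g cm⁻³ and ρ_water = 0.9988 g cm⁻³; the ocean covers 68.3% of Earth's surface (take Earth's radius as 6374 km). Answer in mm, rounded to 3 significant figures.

≈ 37.4 mm

Tesell: 1.44×10^4 km³ × (905/998.8) = 1.305×10^4 km³ of water.
Spread over 3.49×10^14 m² of ocean, Δh = 1.305×10^13 / 3.49×10^14 = 0.0374 m = 37.4 mm.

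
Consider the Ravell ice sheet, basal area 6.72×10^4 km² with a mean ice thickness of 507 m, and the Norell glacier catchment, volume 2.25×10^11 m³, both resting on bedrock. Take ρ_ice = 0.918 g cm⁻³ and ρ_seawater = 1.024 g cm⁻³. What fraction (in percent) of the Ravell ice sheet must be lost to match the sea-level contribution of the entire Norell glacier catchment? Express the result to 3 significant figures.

Equal sea-level rise means equal mass of meltwater, i.e. equal mass of ice lost.
Ice mass of Norell: 2.066×10^14 kg; ice mass of Ravell: 3.128×10^16 kg.
Fraction required = 2.066×10^14 / 3.128×10^16 = 6.60×10^-3 → 0.660 %.

≈ 0.660 %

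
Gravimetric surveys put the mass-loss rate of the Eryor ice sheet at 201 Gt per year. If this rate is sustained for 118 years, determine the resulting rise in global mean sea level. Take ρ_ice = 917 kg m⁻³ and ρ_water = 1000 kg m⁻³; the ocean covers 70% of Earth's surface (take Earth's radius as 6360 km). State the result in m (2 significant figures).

Total mass lost = 201 Gt/yr × 118 yr = 2.372×10^4 Gt = 2.372×10^16 kg.
ρ_w = 1000 kg m⁻³, so water volume = 2.372×10^16 / 1000 = 2.372×10^13 m³.
Δh = 2.372×10^13 / 3.56×10^14 = 0.0667 m.

≈ 0.067 m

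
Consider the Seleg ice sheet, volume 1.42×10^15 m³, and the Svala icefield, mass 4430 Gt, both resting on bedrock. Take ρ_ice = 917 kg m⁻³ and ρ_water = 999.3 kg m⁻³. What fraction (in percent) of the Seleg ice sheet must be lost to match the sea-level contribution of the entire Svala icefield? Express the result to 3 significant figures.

Equal sea-level rise means equal mass of meltwater, i.e. equal mass of ice lost.
Ice mass of Svala: 4.430×10^15 kg; ice mass of Seleg: 1.302×10^18 kg.
Fraction required = 4.430×10^15 / 1.302×10^18 = 3.40×10^-3 → 0.340 %.

≈ 0.340 %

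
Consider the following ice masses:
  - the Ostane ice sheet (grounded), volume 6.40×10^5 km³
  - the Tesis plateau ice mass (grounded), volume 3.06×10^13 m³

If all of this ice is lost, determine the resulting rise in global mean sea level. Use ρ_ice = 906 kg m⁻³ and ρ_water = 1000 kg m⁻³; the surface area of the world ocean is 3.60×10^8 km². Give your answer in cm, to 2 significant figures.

Ostane: 6.40×10^5 km³ × (906/1000) = 5.798×10^5 km³ of water.
Tesis: 3.06×10^13 m³ × (906/1000) = 2.772×10^13 m³ of water.
Total added water ≈ 6.076×10^14 m³ over 3.60×10^14 m² → Δh = 1.69 m = 170 cm.

≈ 170 cm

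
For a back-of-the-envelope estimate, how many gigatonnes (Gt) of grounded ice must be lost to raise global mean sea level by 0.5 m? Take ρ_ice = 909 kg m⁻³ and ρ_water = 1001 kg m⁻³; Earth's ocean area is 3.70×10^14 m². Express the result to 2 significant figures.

≈ 1.9×10^5 Gt

Required water volume = Δh × A = 0.5 m × 3.70×10^14 m² = 1.850×10^14 m³.
ρ_w = 1001 kg m⁻³, so the mass of water = 1.850×10^14 m³ × 1001 kg m⁻³ = 1.852×10^17 kg = 1.9×10^5 Gt (and the same mass of ice, by conservation).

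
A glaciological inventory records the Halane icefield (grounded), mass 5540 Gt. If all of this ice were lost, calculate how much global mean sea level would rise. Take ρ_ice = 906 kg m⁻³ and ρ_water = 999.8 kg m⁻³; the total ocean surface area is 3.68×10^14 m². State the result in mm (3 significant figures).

Halane: 5540 Gt = 5.540×10^15 kg; dividing by ρ_w = 999.8 kg m⁻³ gives 5.541×10^12 m³ of water.
Spread over 3.68×10^14 m² of ocean, Δh = 5.541×10^12 / 3.68×10^14 = 0.0151 m = 15.1 mm.

≈ 15.1 mm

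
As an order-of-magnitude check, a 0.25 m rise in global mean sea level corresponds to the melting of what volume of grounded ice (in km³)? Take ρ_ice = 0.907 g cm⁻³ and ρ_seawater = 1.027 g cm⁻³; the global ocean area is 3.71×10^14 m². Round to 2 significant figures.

≈ 1.1×10^5 km³

Required water volume = Δh × A = 0.25 m × 3.71×10^14 m² = 9.275×10^13 m³ = 9.275×10^4 km³.
Ice volume = water volume × ρ_w/ρ_ice = 9.275×10^4 × 1027/907 = 1.1×10^5 km³.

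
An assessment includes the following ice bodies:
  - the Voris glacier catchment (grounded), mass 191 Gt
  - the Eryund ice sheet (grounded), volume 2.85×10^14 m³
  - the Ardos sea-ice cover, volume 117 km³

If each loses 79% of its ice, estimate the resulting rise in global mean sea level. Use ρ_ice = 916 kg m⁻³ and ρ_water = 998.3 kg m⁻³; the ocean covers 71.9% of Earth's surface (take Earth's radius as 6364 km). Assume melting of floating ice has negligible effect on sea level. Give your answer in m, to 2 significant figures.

≈ 0.56 m

Voris: 0.79 × 191 Gt = 1.509×10^14 kg; dividing by ρ_w = 998.3 kg m⁻³ gives 1.511×10^11 m³ of water.
Eryund: 0.79 × 2.85×10^14 m³ × (916/998.3) = 2.066×10^14 m³ of water.
The Ardos sea-ice cover is floating and already displaces its own weight of water, so its melt adds essentially nothing to sea level.
Total added water ≈ 2.067×10^14 m³ over 3.66×10^14 m² → Δh = 0.565 m.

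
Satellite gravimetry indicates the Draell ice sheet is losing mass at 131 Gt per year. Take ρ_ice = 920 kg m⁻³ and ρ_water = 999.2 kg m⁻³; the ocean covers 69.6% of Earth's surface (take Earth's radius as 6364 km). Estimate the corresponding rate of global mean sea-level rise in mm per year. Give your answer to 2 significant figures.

≈ 0.37 mm/yr

ρ_w = 999.2 kg m⁻³. Annual water volume added = 131 Gt / ρ_w = 1.310×10^14 kg / 999.2 kg m⁻³ = 1.311×10^11 m³.
Δh per year = 1.311×10^11 / 3.54×10^14 = 3.70×10^-4 m = 0.37 mm.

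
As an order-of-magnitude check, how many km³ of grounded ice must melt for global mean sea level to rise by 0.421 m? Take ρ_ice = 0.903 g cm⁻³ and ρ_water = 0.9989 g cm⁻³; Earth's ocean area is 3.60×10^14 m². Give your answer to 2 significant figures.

≈ 1.7×10^5 km³

Required water volume = Δh × A = 0.421 m × 3.60×10^14 m² = 1.516×10^14 m³ = 1.516×10^5 km³.
Ice volume = water volume × ρ_w/ρ_ice = 1.516×10^5 × 998.9/903 = 1.7×10^5 km³.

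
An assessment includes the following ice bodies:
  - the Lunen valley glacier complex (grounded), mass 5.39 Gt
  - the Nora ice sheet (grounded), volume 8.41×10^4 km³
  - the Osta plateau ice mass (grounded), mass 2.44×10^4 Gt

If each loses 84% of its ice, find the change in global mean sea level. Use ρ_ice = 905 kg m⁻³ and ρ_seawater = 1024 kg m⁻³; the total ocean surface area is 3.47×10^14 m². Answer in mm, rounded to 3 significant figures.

≈ 238 mm

Lunen: 0.84 × 5.39 Gt = 4.528×10^12 kg; dividing by ρ_w = 1024 kg m⁻³ gives 4.421×10^9 m³ of water.
Nora: 0.84 × 8.41×10^4 km³ × (905/1024) = 6.243×10^4 km³ of water.
Osta: 0.84 × 2.44×10^4 Gt = 2.050×10^16 kg; dividing by ρ_w = 1024 kg m⁻³ gives 2.002×10^13 m³ of water.
Total added water ≈ 8.245×10^13 m³ over 3.47×10^14 m² → Δh = 0.238 m = 238 mm.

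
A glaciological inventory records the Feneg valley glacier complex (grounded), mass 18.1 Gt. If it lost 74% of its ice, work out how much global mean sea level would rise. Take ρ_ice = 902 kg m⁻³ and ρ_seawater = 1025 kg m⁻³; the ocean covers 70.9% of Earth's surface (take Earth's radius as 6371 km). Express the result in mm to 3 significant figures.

≈ 0.0361 mm

Feneg: 0.74 × 18.1 Gt = 1.339×10^13 kg; dividing by ρ_w = 1025 kg m⁻³ gives 1.307×10^10 m³ of water.
Spread over 3.62×10^14 m² of ocean, Δh = 1.307×10^10 / 3.62×10^14 = 3.61×10^-5 m = 0.0361 mm.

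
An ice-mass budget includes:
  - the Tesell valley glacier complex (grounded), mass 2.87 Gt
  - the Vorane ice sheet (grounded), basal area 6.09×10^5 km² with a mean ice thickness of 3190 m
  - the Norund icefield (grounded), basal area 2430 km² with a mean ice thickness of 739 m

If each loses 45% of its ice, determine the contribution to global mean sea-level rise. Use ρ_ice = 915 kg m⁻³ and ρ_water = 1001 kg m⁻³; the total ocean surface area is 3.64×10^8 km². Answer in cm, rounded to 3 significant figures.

≈ 220 cm

Tesell: 0.45 × 2.87 Gt = 1.292×10^12 kg; dividing by ρ_w = 1001 kg m⁻³ gives 1.290×10^9 m³ of water.
Vorane: ice volume = 6.09×10^5 km² × 3190 m = 1.943×10^6 km³; 0.45 × 1.943×10^6 × (915/1001) = 7.991×10^5 km³ of water.
Norund: ice volume = 2430 km² × 739 m = 1796 km³; 0.45 × 1796 × (915/1001) = 738.7 km³ of water.
Total added water ≈ 7.999×10^14 m³ over 3.64×10^14 m² → Δh = 2.20 m = 220 cm.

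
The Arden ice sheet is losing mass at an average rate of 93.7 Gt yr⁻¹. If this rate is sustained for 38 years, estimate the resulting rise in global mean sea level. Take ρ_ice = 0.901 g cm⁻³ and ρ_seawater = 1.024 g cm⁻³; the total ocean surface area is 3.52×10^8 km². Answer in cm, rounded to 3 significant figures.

Total mass lost = 93.7 Gt/yr × 38 yr = 3561 Gt = 3.561×10^15 kg.
ρ_w = 1.024 g cm⁻³ = 1024 kg m⁻³, so water volume = 3.561×10^15 / 1024 = 3.477×10^12 m³.
Δh = 3.477×10^12 / 3.52×10^14 = 9.88×10^-3 m = 0.988 cm.

≈ 0.988 cm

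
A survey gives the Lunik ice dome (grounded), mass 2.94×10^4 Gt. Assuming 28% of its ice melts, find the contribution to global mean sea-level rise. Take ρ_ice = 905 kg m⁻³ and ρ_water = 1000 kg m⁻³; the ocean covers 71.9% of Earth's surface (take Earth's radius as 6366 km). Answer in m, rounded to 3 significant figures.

Lunik: 0.28 × 2.94×10^4 Gt = 8.232×10^15 kg; dividing by ρ_w = 1000 kg m⁻³ gives 8.232×10^12 m³ of water.
Spread over 3.66×10^14 m² of ocean, Δh = 8.232×10^12 / 3.66×10^14 = 0.0225 m.

≈ 0.0225 m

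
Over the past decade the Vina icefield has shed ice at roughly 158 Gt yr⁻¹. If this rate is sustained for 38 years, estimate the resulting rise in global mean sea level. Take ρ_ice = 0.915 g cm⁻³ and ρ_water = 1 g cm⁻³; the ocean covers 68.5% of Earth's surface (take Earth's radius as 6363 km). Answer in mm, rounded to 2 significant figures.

Total mass lost = 158 Gt/yr × 38 yr = 6004 Gt = 6.004×10^15 kg.
ρ_w = 1 g cm⁻³ = 1000 kg m⁻³, so water volume = 6.004×10^15 / 1000 = 6.004×10^12 m³.
Δh = 6.004×10^12 / 3.49×10^14 = 0.0172 m = 17 mm.

≈ 17 mm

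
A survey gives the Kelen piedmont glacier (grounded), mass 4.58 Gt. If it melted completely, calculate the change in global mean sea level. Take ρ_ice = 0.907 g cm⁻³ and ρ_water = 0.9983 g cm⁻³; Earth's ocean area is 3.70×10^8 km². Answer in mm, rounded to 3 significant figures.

≈ 0.0124 mm

Kelen: 4.58 Gt = 4.580×10^12 kg; dividing by ρ_w = 0.9983 g cm⁻³ = 998.3 kg m⁻³ gives 4.588×10^9 m³ of water.
Spread over 3.70×10^14 m² of ocean, Δh = 4.588×10^9 / 3.70×10^14 = 1.24×10^-5 m = 0.0124 mm.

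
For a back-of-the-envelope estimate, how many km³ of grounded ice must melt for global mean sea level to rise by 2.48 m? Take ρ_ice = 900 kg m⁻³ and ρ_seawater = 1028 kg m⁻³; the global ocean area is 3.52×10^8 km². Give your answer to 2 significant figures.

≈ 1.0×10^6 km³

Required water volume = Δh × A = 2.48 m × 3.52×10^14 m² = 8.730×10^14 m³ = 8.730×10^5 km³.
Ice volume = water volume × ρ_w/ρ_ice = 8.730×10^5 × 1028/900 = 1.0×10^6 km³.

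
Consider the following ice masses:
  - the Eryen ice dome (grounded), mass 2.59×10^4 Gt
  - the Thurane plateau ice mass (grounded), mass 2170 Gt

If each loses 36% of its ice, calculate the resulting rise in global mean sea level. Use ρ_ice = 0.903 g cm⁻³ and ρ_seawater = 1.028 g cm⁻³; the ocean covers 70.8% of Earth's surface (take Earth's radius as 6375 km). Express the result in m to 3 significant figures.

Eryen: 0.36 × 2.59×10^4 Gt = 9.324×10^15 kg; dividing by ρ_w = 1.028 g cm⁻³ = 1028 kg m⁻³ gives 9.070×10^12 m³ of water.
Thurane: 0.36 × 2170 Gt = 7.812×10^14 kg; dividing by ρ_w = 1028 kg m⁻³ gives 7.599×10^11 m³ of water.
Total added water ≈ 9.830×10^12 m³ over 3.62×10^14 m² → Δh = 0.0272 m.

≈ 0.0272 m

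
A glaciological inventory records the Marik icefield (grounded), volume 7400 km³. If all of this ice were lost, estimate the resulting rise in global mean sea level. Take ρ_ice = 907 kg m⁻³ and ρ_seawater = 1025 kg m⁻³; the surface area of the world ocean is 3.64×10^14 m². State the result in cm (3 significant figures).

≈ 1.80 cm

Marik: 7400 km³ × (907/1025) = 6548 km³ of water.
Spread over 3.64×10^14 m² of ocean, Δh = 6.548×10^12 / 3.64×10^14 = 0.0180 m = 1.80 cm.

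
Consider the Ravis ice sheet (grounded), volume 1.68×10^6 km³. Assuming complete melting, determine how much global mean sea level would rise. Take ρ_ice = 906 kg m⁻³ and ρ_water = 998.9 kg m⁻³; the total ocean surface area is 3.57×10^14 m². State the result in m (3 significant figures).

≈ 4.27 m

Ravis: 1.68×10^6 km³ × (906/998.9) = 1.524×10^6 km³ of water.
Spread over 3.57×10^14 m² of ocean, Δh = 1.524×10^15 / 3.57×10^14 = 4.27 m.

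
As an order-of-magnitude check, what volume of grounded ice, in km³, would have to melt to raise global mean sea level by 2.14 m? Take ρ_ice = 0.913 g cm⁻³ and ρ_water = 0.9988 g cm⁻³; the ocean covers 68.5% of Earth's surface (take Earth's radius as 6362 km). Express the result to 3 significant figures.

Required water volume = Δh × A = 2.14 m × 3.48×10^14 m² = 7.456×10^14 m³ = 7.456×10^5 km³.
Ice volume = water volume × ρ_w/ρ_ice = 7.456×10^5 × 998.8/913 = 8.16×10^5 km³.

≈ 8.16×10^5 km³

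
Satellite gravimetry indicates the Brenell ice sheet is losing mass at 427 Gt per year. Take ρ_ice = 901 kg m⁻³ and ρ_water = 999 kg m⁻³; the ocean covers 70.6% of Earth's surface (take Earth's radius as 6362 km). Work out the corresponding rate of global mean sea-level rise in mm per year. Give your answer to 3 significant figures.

≈ 1.19 mm/yr

ρ_w = 999 kg m⁻³. Annual water volume added = 427 Gt / ρ_w = 4.270×10^14 kg / 999 kg m⁻³ = 4.274×10^11 m³.
Δh per year = 4.274×10^11 / 3.59×10^14 = 1.19×10^-3 m = 1.19 mm.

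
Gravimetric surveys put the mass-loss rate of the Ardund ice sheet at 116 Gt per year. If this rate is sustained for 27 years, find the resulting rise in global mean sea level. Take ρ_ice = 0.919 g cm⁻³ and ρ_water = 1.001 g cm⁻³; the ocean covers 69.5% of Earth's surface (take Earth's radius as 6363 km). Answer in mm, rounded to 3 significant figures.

Total mass lost = 116 Gt/yr × 27 yr = 3132 Gt = 3.132×10^15 kg.
ρ_w = 1.001 g cm⁻³ = 1001 kg m⁻³, so water volume = 3.132×10^15 / 1001 = 3.129×10^12 m³.
Δh = 3.129×10^12 / 3.54×10^14 = 8.85×10^-3 m = 8.85 mm.

≈ 8.85 mm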